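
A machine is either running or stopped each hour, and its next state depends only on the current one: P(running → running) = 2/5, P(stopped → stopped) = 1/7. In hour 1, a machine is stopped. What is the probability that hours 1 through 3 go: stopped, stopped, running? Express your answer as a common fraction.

6/49

Hour 1 is given. For each transition, use the conditional probability from the current state:
P(stopped | stopped) = 1/7; P(running | stopped) = 6/7.
P = 1/7 × 6/7 = 6/49.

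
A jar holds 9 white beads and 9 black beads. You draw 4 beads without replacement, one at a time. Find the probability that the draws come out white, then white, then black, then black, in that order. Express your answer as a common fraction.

6/85

Chain rule:
P = 9/18 × 8/17 × 9/16 × 8/15 = 5184/73440 = 6/85.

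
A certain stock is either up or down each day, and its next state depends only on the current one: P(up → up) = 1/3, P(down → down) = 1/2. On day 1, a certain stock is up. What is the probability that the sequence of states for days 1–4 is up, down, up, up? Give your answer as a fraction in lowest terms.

Day 1 is given. For each transition, use the conditional probability from the current state:
P(down | up) = 2/3; P(up | down) = 1/2; P(up | up) = 1/3.
P = 2/3 × 1/2 × 1/3 = 2/18 = 1/9.

1/9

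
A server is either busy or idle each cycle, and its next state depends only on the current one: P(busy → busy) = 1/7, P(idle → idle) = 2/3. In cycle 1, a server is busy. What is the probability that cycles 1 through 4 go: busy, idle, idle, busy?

4/21

Cycle 1 is given. For each transition, use the conditional probability from the current state:
P(idle | busy) = 6/7; P(idle | idle) = 2/3; P(busy | idle) = 1/3.
P = 6/7 × 2/3 × 1/3 = 12/63 = 4/21.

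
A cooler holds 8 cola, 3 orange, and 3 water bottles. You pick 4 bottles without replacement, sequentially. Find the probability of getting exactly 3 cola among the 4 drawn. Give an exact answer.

One ordering (cola drawn first) has probability 8/14 × 7/13 × 6/12 × 6/11 = 2016/24024 = 12/143.
There are C(4,3) = 4 such orderings, each equally likely, so P = 4 × 12/143 = 48/143.

48/143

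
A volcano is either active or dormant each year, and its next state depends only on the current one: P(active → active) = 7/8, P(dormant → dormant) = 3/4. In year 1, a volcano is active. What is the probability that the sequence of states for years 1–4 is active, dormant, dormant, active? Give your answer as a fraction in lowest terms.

Year 1 is given. For each transition, use the conditional probability from the current state:
P(dormant | active) = 1/8; P(dormant | dormant) = 3/4; P(active | dormant) = 1/4.
P = 1/8 × 3/4 × 1/4 = 3/128.

3/128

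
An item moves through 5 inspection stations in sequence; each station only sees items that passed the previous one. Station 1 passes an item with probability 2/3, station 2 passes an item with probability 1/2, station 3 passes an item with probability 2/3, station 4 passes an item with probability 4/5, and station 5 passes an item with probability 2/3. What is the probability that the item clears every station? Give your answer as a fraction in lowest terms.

The events are sequential, so multiply the conditional probabilities:
P = 2/3 × 1/2 × 2/3 × 4/5 × 2/3 = 32/270 = 16/135.

16/135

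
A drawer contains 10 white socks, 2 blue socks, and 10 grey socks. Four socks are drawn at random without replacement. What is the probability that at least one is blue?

26/77

P(no blue) = 20/22 × 19/21 × 18/20 × 17/19 = 116280/175560 = 51/77.
P(at least one) = 1 − 51/77 = 26/77.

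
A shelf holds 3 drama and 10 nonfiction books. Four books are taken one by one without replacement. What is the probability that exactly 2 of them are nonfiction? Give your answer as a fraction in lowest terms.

27/143

One ordering (nonfiction drawn first) has probability 10/13 × 9/12 × 3/11 × 2/10 = 540/17160 = 9/286.
There are C(4,2) = 6 such orderings, each equally likely, so P = 6 × 9/286 = 27/143.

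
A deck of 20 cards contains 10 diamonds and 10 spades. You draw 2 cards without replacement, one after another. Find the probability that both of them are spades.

P(all spades) = 10/20 × 9/19 = 90/380 = 9/38.

9/38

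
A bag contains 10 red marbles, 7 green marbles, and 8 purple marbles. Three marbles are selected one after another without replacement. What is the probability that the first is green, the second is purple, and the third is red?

Chain rule:
P = 7/25 × 8/24 × 10/23 = 560/13800 = 14/345.

14/345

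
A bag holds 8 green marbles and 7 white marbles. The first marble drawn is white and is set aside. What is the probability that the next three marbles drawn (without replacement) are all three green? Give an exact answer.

After the first draw, 8 of the remaining 14 marbles are green.
P = 8/14 × 7/13 × 6/12 = 336/2184 = 2/13.

2/13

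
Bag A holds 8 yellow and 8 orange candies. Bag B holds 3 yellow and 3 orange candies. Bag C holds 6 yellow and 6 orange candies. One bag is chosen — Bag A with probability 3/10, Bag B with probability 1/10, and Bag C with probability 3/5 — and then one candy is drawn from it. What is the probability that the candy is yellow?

1/2

From Bag A: P(yellow) = 8/16.
From Bag B: P(yellow) = 3/6.
From Bag C: P(yellow) = 6/12.
Total probability = (3/10)(8/16) + (1/10)(3/6) + (3/5)(6/12) = 1/2.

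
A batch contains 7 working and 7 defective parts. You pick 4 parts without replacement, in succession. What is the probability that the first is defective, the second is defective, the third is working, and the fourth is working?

Chain rule:
P = 7/14 × 6/13 × 7/12 × 6/11 = 1764/24024 = 21/286.

21/286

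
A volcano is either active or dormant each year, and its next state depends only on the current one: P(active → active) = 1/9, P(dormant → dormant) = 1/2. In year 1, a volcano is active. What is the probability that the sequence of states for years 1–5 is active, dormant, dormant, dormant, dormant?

Year 1 is given. For each transition, use the conditional probability from the current state:
P(dormant | active) = 8/9; P(dormant | dormant) = 1/2; P(dormant | dormant) = 1/2; P(dormant | dormant) = 1/2.
P = 8/9 × 1/2 × 1/2 × 1/2 = 8/72 = 1/9.

1/9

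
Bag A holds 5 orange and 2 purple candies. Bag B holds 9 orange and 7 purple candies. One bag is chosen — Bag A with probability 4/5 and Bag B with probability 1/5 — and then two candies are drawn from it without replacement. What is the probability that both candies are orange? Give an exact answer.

463/1050

From Bag A: P(both orange) = (5/7)(4/6) = 10/21.
From Bag B: P(both orange) = (9/16)(8/15) = 3/10.
Total probability = (4/5)(10/21) + (1/5)(3/10) = 463/1050.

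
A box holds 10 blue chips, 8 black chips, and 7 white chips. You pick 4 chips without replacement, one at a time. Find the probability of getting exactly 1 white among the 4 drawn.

2856/6325

One ordering (white drawn first) has probability 7/25 × 18/24 × 17/23 × 16/22 = 34272/303600 = 714/6325.
There are C(4,1) = 4 such orderings, each equally likely, so P = 4 × 714/6325 = 2856/6325.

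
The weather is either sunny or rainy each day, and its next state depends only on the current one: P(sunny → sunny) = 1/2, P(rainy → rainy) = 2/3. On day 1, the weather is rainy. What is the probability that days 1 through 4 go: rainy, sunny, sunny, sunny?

1/12

Day 1 is given. For each transition, use the conditional probability from the current state:
P(sunny | rainy) = 1/3; P(sunny | sunny) = 1/2; P(sunny | sunny) = 1/2.
P = 1/3 × 1/2 × 1/2 = 1/12.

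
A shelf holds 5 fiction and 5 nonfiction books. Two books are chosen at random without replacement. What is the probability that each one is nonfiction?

2/9

P(every draw is nonfiction) = 5/10 × 4/9 = 20/90 = 2/9.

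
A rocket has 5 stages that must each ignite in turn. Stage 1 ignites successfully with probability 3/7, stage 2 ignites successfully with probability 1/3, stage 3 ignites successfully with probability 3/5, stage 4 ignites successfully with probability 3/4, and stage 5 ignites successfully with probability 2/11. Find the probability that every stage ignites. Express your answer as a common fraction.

Multiplying along the chain,
P = 3/7 × 1/3 × 3/5 × 3/4 × 2/11 = 54/4620 = 9/770.

9/770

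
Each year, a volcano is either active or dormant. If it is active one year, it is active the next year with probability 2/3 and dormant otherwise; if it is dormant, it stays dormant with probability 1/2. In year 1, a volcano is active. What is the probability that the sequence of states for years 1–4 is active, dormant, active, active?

Year 1 is given. For each transition, use the conditional probability from the current state:
P(dormant | active) = 1/3; P(active | dormant) = 1/2; P(active | active) = 2/3.
P = 1/3 × 1/2 × 2/3 = 2/18 = 1/9.

1/9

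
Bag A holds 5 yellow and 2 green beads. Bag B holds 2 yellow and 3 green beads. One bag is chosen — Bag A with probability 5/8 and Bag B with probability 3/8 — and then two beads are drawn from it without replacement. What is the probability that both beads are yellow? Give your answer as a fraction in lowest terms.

563/1680

From Bag A: P(both yellow) = (5/7)(4/6) = 10/21.
From Bag B: P(both yellow) = (2/5)(1/4) = 1/10.
Total probability = (5/8)(10/21) + (3/8)(1/10) = 563/1680.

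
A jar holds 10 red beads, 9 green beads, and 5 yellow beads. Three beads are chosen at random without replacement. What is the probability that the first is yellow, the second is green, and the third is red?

Each draw changes the counts, so multiply the conditional probabilities along the sequence:
P = 5/24 × 9/23 × 10/22 = 450/12144 = 75/2024.

75/2024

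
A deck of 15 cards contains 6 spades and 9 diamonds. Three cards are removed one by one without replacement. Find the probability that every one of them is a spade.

P = 6/15 × 5/14 × 4/13 = 120/2730 = 4/91.

4/91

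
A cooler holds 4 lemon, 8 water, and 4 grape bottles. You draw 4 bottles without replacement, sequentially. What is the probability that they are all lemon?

P = 4/16 × 3/15 × 2/14 × 1/13 = 24/43680 = 1/1820.

1/1820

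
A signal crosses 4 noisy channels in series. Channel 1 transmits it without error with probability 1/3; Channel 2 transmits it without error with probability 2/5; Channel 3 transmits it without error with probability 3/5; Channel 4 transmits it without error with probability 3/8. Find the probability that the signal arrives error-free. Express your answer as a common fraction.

3/100

Multiplying along the chain,
P = 1/3 × 2/5 × 3/5 × 3/8 = 18/600 = 3/100.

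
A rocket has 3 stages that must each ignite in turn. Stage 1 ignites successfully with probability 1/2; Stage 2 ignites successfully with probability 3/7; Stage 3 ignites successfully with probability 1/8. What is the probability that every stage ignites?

3/112

The events are sequential, so multiply the conditional probabilities:
P = 1/2 × 3/7 × 1/8 = 3/112.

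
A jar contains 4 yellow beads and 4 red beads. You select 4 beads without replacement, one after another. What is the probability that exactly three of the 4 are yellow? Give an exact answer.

One ordering (yellow drawn first) has probability 4/8 × 3/7 × 2/6 × 4/5 = 96/1680 = 2/35.
There are C(4,3) = 4 such orderings, each equally likely, so P = 4 × 2/35 = 8/35.

8/35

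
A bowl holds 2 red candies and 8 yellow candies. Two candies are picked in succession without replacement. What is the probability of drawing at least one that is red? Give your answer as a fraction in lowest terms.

17/45

P(no red) = 8/10 × 7/9 = 56/90 = 28/45.
P(at least one) = 1 − 28/45 = 17/45.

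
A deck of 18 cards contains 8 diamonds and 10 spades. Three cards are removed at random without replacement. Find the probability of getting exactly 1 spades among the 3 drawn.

One ordering (a spade drawn first) has probability 10/18 × 8/17 × 7/16 = 560/4896 = 35/306.
There are C(3,1) = 3 such orderings, each equally likely, so P = 3 × 35/306 = 35/102.

35/102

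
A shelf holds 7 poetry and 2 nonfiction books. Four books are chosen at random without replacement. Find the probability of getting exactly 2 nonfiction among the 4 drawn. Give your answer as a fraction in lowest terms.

One ordering (nonfiction drawn first) has probability 2/9 × 1/8 × 7/7 × 6/6 = 84/3024 = 1/36.
There are C(4,2) = 6 such orderings, each equally likely, so P = 6 × 1/36 = 1/6.

1/6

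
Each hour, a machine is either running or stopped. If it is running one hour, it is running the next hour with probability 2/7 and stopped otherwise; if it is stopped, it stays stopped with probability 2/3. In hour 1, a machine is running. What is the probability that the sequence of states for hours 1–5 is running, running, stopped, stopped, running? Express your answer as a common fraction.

Hour 1 is given. For each transition, use the conditional probability from the current state:
P(running | running) = 2/7; P(stopped | running) = 5/7; P(stopped | stopped) = 2/3; P(running | stopped) = 1/3.
P = 2/7 × 5/7 × 2/3 × 1/3 = 20/441.

20/441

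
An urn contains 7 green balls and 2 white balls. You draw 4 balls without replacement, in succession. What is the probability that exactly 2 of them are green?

1/6

One ordering (green drawn first) has probability 7/9 × 6/8 × 2/7 × 1/6 = 84/3024 = 1/36.
There are C(4,2) = 6 such orderings, each equally likely, so P = 6 × 1/36 = 1/6.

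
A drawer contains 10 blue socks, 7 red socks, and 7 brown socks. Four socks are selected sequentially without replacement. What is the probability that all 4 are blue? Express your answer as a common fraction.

P = 10/24 × 9/23 × 8/22 × 7/21 = 5040/255024 = 5/253.

5/253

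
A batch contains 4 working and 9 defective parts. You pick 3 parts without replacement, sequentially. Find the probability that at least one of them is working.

101/143

P(no working) = 9/13 × 8/12 × 7/11 = 504/1716 = 42/143.
P(at least one) = 1 − 42/143 = 101/143.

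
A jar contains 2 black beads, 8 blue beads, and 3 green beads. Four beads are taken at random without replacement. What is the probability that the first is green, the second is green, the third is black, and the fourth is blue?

Chain rule:
P = 3/13 × 2/12 × 2/11 × 8/10 = 96/17160 = 4/715.

4/715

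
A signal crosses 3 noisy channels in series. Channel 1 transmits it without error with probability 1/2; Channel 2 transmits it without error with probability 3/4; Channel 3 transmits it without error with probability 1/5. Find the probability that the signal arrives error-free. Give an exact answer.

Multiplying along the chain,
P = 1/2 × 3/4 × 1/5 = 3/40.

3/40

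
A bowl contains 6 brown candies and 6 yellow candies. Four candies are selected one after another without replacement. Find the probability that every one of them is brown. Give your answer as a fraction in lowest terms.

P(every draw is brown) = 6/12 × 5/11 × 4/10 × 3/9 = 360/11880 = 1/33.

1/33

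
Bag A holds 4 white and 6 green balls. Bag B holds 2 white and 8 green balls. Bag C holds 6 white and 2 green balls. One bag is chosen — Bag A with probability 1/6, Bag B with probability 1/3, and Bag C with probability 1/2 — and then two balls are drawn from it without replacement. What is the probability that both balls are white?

2249/7560

From Bag A: P(both white) = (4/10)(3/9) = 2/15.
From Bag B: P(both white) = (2/10)(1/9) = 1/45.
From Bag C: P(both white) = (6/8)(5/7) = 15/28.
Total probability = (1/6)(2/15) + (1/3)(1/45) + (1/2)(15/28) = 2249/7560.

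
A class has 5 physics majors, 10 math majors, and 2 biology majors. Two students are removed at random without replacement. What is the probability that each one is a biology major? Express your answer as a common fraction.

P = 2/17 × 1/16 = 2/272 = 1/136.

1/136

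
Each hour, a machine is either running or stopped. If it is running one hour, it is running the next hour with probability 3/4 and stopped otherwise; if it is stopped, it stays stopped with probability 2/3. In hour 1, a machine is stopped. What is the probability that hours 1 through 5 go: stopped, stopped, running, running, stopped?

Hour 1 is given. For each transition, use the conditional probability from the current state:
P(stopped | stopped) = 2/3; P(running | stopped) = 1/3; P(running | running) = 3/4; P(stopped | running) = 1/4.
P = 2/3 × 1/3 × 3/4 × 1/4 = 6/144 = 1/24.

1/24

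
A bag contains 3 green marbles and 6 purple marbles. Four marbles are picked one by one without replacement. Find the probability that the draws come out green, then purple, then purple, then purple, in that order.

5/42

Multiply the probability of each draw given the previous ones:
P = 3/9 × 6/8 × 5/7 × 4/6 = 360/3024 = 5/42.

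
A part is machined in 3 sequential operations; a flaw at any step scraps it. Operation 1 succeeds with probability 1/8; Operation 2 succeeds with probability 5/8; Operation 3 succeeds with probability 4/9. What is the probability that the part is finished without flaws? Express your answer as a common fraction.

5/144

The events are sequential, so multiply the conditional probabilities:
P = 1/8 × 5/8 × 4/9 = 20/576 = 5/144.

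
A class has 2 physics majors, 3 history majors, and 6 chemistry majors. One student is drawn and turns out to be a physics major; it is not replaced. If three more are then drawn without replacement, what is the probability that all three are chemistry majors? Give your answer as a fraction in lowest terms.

After the first draw, 6 of the remaining 10 students are chemistry majors.
P = 6/10 × 5/9 × 4/8 = 120/720 = 1/6.

1/6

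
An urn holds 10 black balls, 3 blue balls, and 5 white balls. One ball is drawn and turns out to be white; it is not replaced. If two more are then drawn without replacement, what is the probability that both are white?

With the first ball removed, 4 white remain out of 17.
P = 4/17 × 3/16 = 12/272 = 3/68.

3/68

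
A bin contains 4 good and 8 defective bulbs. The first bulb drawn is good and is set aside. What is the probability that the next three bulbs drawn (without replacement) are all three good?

With the first bulb removed, 3 good remain out of 11.
P = 3/11 × 2/10 × 1/9 = 6/990 = 1/165.

1/165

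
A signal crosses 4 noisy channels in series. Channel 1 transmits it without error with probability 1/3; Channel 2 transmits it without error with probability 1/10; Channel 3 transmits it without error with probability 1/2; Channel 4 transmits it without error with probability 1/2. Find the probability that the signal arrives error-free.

Each stage is reached only if all earlier stages succeed, so
P = 1/3 × 1/10 × 1/2 × 1/2 = 1/120.

1/120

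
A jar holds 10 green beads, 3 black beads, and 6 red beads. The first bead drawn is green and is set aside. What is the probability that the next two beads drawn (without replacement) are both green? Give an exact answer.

4/17

After the first draw, 9 of the remaining 18 beads are green.
P = 9/18 × 8/17 = 72/306 = 4/17.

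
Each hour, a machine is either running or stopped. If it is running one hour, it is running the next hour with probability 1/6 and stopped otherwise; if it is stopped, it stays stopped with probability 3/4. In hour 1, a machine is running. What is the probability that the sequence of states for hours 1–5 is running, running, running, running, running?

Hour 1 is given. For each transition, use the conditional probability from the current state:
P(running | running) = 1/6; P(running | running) = 1/6; P(running | running) = 1/6; P(running | running) = 1/6.
P = 1/6 × 1/6 × 1/6 × 1/6 = 1/1296.

1/1296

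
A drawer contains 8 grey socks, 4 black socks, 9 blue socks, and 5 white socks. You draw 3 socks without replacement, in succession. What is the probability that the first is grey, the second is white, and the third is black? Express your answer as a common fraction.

Chain rule:
P = 8/26 × 5/25 × 4/24 = 160/15600 = 2/195.

2/195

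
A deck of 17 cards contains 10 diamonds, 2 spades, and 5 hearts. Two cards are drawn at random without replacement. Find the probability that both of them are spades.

1/136

P(all spades) = 2/17 × 1/16 = 2/272 = 1/136.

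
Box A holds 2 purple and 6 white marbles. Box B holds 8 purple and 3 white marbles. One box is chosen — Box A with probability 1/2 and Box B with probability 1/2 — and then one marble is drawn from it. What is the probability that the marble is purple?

From Box A: P(purple) = 2/8.
From Box B: P(purple) = 8/11.
Total probability = (1/2)(2/8) + (1/2)(8/11) = 43/88.

43/88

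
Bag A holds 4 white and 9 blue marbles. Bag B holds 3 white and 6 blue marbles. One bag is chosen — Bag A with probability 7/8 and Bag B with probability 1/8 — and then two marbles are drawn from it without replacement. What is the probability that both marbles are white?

97/1248

From Bag A: P(both white) = (4/13)(3/12) = 1/13.
From Bag B: P(both white) = (3/9)(2/8) = 1/12.
Total probability = (7/8)(1/13) + (1/8)(1/12) = 97/1248.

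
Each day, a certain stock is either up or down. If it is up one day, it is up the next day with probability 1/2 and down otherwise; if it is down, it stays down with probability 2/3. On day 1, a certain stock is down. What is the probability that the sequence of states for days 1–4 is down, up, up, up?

1/12

Day 1 is given. For each transition, use the conditional probability from the current state:
P(up | down) = 1/3; P(up | up) = 1/2; P(up | up) = 1/2.
P = 1/3 × 1/2 × 1/2 = 1/12.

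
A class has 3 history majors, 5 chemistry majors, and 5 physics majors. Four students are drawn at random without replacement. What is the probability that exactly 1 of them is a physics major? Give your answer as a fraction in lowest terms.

56/143

One ordering (a physics major drawn first) has probability 5/13 × 8/12 × 7/11 × 6/10 = 1680/17160 = 14/143.
There are C(4,1) = 4 such orderings, each equally likely, so P = 4 × 14/143 = 56/143.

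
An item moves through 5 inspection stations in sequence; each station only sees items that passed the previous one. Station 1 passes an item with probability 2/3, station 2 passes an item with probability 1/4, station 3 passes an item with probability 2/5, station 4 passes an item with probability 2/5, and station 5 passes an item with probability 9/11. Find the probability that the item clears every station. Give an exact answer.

The events are sequential, so multiply the conditional probabilities:
P = 2/3 × 1/4 × 2/5 × 2/5 × 9/11 = 72/3300 = 6/275.

6/275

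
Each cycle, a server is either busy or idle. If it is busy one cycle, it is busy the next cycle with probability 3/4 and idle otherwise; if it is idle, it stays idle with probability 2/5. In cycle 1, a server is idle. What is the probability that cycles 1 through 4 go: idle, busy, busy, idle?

9/80

Cycle 1 is given. For each transition, use the conditional probability from the current state:
P(busy | idle) = 3/5; P(busy | busy) = 3/4; P(idle | busy) = 1/4.
P = 3/5 × 3/4 × 1/4 = 9/80.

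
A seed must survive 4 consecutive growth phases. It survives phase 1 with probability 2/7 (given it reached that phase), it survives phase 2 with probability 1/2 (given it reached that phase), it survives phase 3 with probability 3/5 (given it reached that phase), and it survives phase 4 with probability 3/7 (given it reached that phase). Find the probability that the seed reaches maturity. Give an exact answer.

Multiplying along the chain,
P = 2/7 × 1/2 × 3/5 × 3/7 = 18/490 = 9/245.

9/245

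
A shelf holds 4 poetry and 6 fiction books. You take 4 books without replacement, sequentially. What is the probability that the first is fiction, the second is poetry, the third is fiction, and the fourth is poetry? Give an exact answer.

Chain rule:
P = 6/10 × 4/9 × 5/8 × 3/7 = 360/5040 = 1/14.

1/14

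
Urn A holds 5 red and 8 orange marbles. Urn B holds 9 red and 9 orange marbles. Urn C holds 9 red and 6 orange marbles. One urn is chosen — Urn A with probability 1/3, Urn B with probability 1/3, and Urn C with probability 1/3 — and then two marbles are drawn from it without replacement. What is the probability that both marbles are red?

16391/69615

From Urn A: P(both red) = (5/13)(4/12) = 5/39.
From Urn B: P(both red) = (9/18)(8/17) = 4/17.
From Urn C: P(both red) = (9/15)(8/14) = 12/35.
Total probability = (1/3)(5/39) + (1/3)(4/17) + (1/3)(12/35) = 16391/69615.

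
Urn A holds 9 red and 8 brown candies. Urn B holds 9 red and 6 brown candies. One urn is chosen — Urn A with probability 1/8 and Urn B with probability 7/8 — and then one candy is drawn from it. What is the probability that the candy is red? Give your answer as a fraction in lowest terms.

201/340

From Urn A: P(red) = 9/17.
From Urn B: P(red) = 9/15.
Total probability = (1/8)(9/17) + (7/8)(9/15) = 201/340.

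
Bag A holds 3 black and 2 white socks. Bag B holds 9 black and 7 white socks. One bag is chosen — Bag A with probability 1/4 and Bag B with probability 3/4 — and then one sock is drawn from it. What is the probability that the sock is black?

183/320

From Bag A: P(black) = 3/5.
From Bag B: P(black) = 9/16.
Total probability = (1/4)(3/5) + (3/4)(9/16) = 183/320.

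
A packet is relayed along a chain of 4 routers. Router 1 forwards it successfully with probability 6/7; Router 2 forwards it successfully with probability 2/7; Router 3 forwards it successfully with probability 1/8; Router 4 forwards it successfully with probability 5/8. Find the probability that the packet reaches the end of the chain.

Multiplying along the chain,
P = 6/7 × 2/7 × 1/8 × 5/8 = 60/3136 = 15/784.

15/784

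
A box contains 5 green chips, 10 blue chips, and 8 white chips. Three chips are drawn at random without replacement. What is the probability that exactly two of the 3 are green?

One ordering (green drawn first) has probability 5/23 × 4/22 × 18/21 = 360/10626 = 60/1771.
There are C(3,2) = 3 such orderings, each equally likely, so P = 3 × 60/1771 = 180/1771.

180/1771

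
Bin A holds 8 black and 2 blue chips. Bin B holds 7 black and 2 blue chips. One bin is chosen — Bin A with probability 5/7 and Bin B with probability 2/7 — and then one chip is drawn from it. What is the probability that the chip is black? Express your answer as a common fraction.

From Bin A: P(black) = 8/10.
From Bin B: P(black) = 7/9.
Total probability = (5/7)(8/10) + (2/7)(7/9) = 50/63.

50/63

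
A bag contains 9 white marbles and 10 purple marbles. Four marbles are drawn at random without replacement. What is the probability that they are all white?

P = 9/19 × 8/18 × 7/17 × 6/16 = 3024/93024 = 21/646.

21/646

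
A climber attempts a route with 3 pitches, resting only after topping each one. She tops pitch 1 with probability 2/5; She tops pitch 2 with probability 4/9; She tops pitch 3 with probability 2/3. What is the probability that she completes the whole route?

Each stage is reached only if all earlier stages succeed, so
P = 2/5 × 4/9 × 2/3 = 16/135.

16/135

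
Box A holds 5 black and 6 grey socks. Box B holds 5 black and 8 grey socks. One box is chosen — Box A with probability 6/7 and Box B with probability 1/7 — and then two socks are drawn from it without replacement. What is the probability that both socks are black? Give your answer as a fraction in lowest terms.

From Box A: P(both black) = (5/11)(4/10) = 2/11.
From Box B: P(both black) = (5/13)(4/12) = 5/39.
Total probability = (6/7)(2/11) + (1/7)(5/39) = 523/3003.

523/3003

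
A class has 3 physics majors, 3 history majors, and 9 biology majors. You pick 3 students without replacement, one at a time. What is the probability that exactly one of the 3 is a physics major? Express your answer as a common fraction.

One ordering (a physics major drawn first) has probability 3/15 × 12/14 × 11/13 = 396/2730 = 66/455.
There are C(3,1) = 3 such orderings, each equally likely, so P = 3 × 66/455 = 198/455.

198/455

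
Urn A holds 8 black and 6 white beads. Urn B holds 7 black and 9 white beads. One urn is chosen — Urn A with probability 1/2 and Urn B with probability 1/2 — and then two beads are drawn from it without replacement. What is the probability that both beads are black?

251/1040

From Urn A: P(both black) = (8/14)(7/13) = 4/13.
From Urn B: P(both black) = (7/16)(6/15) = 7/40.
Total probability = (1/2)(4/13) + (1/2)(7/40) = 251/1040.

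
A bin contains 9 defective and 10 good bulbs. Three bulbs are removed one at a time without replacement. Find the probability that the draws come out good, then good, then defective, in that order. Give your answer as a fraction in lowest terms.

45/323

Multiply the probability of each draw given the previous ones:
P = 10/19 × 9/18 × 9/17 = 810/5814 = 45/323.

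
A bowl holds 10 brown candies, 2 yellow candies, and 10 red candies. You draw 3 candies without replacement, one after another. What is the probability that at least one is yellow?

20/77

P(no yellow) = 20/22 × 19/21 × 18/20 = 6840/9240 = 57/77.
P(at least one) = 1 − 57/77 = 20/77.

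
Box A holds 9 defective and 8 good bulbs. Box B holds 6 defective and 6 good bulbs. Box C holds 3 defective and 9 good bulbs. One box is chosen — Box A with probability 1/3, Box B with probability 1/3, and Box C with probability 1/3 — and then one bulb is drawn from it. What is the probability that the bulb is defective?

29/68

From Box A: P(defective) = 9/17.
From Box B: P(defective) = 6/12.
From Box C: P(defective) = 3/12.
Total probability = (1/3)(9/17) + (1/3)(6/12) + (1/3)(3/12) = 29/68.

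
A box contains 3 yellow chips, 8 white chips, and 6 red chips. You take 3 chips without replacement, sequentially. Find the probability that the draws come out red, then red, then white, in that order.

Chain rule:
P = 6/17 × 5/16 × 8/15 = 240/4080 = 1/17.

1/17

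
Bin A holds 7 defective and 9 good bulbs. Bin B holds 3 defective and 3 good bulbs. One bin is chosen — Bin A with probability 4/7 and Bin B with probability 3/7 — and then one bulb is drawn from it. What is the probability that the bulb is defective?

13/28

From Bin A: P(defective) = 7/16.
From Bin B: P(defective) = 3/6.
Total probability = (4/7)(7/16) + (3/7)(3/6) = 13/28.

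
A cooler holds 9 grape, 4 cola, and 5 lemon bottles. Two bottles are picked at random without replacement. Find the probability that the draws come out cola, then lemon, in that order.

Chain rule:
P = 4/18 × 5/17 = 20/306 = 10/153.

10/153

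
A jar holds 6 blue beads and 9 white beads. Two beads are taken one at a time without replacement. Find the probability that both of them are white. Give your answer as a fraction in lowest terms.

12/35

P(every draw is white) = 9/15 × 8/14 = 72/210 = 12/35.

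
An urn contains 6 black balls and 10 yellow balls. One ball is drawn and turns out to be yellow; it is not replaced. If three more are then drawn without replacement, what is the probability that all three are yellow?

After the first draw, 9 of the remaining 15 balls are yellow.
P = 9/15 × 8/14 × 7/13 = 504/2730 = 12/65.

12/65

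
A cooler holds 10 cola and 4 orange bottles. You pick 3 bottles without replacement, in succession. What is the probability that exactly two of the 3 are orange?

15/91

One ordering (orange drawn first) has probability 4/14 × 3/13 × 10/12 = 120/2184 = 5/91.
There are C(3,2) = 3 such orderings, each equally likely, so P = 3 × 5/91 = 15/91.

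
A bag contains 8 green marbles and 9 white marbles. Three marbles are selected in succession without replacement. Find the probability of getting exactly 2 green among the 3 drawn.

One ordering (green drawn first) has probability 8/17 × 7/16 × 9/15 = 504/4080 = 21/170.
There are C(3,2) = 3 such orderings, each equally likely, so P = 3 × 21/170 = 63/170.

63/170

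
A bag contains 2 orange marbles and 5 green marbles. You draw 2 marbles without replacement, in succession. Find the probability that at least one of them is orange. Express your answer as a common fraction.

P(no orange) = 5/7 × 4/6 = 20/42 = 10/21.
P(at least one) = 1 − 10/21 = 11/21.

11/21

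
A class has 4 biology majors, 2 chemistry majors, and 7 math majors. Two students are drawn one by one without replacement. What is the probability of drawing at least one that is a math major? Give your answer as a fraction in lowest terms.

21/26

P(no math majors) = 6/13 × 5/12 = 30/156 = 5/26.
P(at least one) = 1 − 5/26 = 21/26.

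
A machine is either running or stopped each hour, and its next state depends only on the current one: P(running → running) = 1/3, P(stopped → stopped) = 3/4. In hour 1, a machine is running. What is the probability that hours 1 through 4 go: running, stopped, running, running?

1/18

Hour 1 is given. For each transition, use the conditional probability from the current state:
P(stopped | running) = 2/3; P(running | stopped) = 1/4; P(running | running) = 1/3.
P = 2/3 × 1/4 × 1/3 = 2/36 = 1/18.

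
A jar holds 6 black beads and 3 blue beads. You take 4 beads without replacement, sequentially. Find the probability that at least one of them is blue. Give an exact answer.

P(no blue) = 6/9 × 5/8 × 4/7 × 3/6 = 360/3024 = 5/42.
P(at least one) = 1 − 5/42 = 37/42.

37/42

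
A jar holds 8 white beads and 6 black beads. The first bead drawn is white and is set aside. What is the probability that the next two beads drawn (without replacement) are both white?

7/26

After the first draw, 7 of the remaining 13 beads are white.
P = 7/13 × 6/12 = 42/156 = 7/26.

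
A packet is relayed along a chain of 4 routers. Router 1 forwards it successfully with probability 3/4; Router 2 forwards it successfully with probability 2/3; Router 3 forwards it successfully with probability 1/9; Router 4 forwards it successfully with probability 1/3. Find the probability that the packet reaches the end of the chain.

1/54

The events are sequential, so multiply the conditional probabilities:
P = 3/4 × 2/3 × 1/9 × 1/3 = 6/324 = 1/54.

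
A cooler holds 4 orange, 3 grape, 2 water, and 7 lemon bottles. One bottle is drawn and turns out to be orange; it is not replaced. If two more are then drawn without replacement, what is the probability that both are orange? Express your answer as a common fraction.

1/35

With the first bottle removed, 3 orange remain out of 15.
P = 3/15 × 2/14 = 6/210 = 1/35.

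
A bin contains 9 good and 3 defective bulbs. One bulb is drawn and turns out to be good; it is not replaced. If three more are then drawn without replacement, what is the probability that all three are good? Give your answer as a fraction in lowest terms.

With the first bulb removed, 8 good remain out of 11.
P = 8/11 × 7/10 × 6/9 = 336/990 = 56/165.

56/165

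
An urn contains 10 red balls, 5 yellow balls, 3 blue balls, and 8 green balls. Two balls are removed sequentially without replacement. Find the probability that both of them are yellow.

2/65

P(every draw is yellow) = 5/26 × 4/25 = 20/650 = 2/65.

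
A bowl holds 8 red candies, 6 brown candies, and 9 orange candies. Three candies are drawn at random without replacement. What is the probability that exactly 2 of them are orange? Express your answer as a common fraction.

One ordering (orange drawn first) has probability 9/23 × 8/22 × 14/21 = 1008/10626 = 24/253.
There are C(3,2) = 3 such orderings, each equally likely, so P = 3 × 24/253 = 72/253.

72/253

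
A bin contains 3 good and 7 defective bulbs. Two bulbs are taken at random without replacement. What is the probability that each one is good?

1/15

P(every draw is good) = 3/10 × 2/9 = 6/90 = 1/15.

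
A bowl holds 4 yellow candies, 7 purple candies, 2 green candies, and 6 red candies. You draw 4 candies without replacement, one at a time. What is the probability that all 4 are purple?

P(every draw is purple) = 7/19 × 6/18 × 5/17 × 4/16 = 840/93024 = 35/3876.

35/3876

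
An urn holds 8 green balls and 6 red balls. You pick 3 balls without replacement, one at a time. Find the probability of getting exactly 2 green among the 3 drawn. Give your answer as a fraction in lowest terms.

6/13

One ordering (green drawn first) has probability 8/14 × 7/13 × 6/12 = 336/2184 = 2/13.
There are C(3,2) = 3 such orderings, each equally likely, so P = 3 × 2/13 = 6/13.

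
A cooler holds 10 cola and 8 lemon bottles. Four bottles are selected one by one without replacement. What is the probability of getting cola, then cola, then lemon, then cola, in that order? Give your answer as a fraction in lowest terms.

4/51

Multiply the probability of each draw given the previous ones:
P = 10/18 × 9/17 × 8/16 × 8/15 = 5760/73440 = 4/51.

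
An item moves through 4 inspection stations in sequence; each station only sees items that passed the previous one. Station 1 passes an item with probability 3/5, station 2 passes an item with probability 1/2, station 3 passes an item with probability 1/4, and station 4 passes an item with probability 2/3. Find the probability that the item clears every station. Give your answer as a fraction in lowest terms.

1/20

Each stage is reached only if all earlier stages succeed, so
P = 3/5 × 1/2 × 1/4 × 2/3 = 6/120 = 1/20.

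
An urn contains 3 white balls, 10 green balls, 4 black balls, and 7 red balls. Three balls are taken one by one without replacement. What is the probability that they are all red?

P(every draw is red) = 7/24 × 6/23 × 5/22 = 210/12144 = 35/2024.

35/2024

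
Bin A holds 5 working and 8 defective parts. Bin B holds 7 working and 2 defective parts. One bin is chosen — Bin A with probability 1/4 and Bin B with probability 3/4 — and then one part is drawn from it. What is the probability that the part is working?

From Bin A: P(working) = 5/13.
From Bin B: P(working) = 7/9.
Total probability = (1/4)(5/13) + (3/4)(7/9) = 53/78.

53/78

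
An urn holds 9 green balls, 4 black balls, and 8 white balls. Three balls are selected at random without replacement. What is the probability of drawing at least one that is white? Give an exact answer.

P(no white) = 13/21 × 12/20 × 11/19 = 1716/7980 = 143/665.
P(at least one) = 1 − 143/665 = 522/665.

522/665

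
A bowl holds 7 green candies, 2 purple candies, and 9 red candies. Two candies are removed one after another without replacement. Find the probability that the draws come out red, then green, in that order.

Multiply the probability of each draw given the previous ones:
P = 9/18 × 7/17 = 63/306 = 7/34.

7/34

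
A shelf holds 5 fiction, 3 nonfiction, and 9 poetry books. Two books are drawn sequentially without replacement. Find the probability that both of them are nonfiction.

P(all nonfiction) = 3/17 × 2/16 = 6/272 = 3/136.

3/136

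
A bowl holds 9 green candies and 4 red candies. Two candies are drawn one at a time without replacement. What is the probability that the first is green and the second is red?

3/13

Chain rule:
P = 9/13 × 4/12 = 36/156 = 3/13.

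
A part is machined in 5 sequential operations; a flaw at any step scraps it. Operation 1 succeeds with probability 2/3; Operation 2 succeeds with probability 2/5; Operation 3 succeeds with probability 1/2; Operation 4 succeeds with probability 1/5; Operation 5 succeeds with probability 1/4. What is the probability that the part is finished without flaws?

1/150

Multiplying along the chain,
P = 2/3 × 2/5 × 1/2 × 1/5 × 1/4 = 4/600 = 1/150.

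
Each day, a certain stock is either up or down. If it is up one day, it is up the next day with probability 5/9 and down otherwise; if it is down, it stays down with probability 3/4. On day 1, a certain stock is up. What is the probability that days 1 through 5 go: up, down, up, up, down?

Day 1 is given. For each transition, use the conditional probability from the current state:
P(down | up) = 4/9; P(up | down) = 1/4; P(up | up) = 5/9; P(down | up) = 4/9.
P = 4/9 × 1/4 × 5/9 × 4/9 = 80/2916 = 20/729.

20/729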